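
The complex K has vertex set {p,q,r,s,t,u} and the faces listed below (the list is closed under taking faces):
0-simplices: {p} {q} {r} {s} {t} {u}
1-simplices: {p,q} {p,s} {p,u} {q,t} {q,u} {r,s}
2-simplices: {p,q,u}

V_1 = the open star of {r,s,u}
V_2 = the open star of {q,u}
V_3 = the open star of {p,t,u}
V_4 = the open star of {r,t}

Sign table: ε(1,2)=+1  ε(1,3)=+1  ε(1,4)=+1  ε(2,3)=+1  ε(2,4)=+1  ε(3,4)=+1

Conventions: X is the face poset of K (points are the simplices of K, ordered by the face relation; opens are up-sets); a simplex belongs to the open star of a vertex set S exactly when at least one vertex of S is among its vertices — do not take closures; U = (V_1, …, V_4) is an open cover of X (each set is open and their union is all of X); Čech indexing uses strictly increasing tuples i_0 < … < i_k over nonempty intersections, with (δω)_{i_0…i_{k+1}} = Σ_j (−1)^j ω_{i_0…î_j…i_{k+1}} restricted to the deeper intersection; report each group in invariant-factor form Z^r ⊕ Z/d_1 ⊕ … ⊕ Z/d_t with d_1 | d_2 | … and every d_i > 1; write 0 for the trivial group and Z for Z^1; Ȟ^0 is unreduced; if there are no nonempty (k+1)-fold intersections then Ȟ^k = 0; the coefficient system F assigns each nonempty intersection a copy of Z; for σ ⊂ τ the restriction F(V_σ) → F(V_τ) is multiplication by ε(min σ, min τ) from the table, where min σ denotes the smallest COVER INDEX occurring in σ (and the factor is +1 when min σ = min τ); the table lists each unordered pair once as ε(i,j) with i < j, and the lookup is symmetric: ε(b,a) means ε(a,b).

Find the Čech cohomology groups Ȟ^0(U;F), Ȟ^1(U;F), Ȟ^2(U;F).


nonempty overlaps:
  V1={{r},{s},{u},{p,s},{p,u},{q,u},{r,s},{p,q,u}} V2={{q},{u},{p,q},{p,u},{q,t},{q,u},{p,q,u}} V3={{p},{t},{u},{p,q},{p,s},{p,u},{q,t},{q,u},{p,q,u}} V4={{r},{t},{q,t},{r,s}}
  V12={{u},{p,u},{q,u},{p,q,u}} V13={{u},{p,s},{p,u},{q,u},{p,q,u}} V14={{r},{r,s}} V23={{u},{p,q},{p,u},{q,t},{q,u},{p,q,u}} V24={{q,t}} V34={{t},{q,t}}
  V123={{u},{p,u},{q,u},{p,q,u}} V234={{q,t}}
C dims 4,6,2; δ0: rk 3, SNF 1^3; δ1: rk 2, SNF 1^2
degree 0: 4−3−0 = 1 → Ȟ^0 ≅ Z
degree 1: 6−2−3 = 1 → Ȟ^1 ≅ Z
degree 2: 2−0−2 = 0 → Ȟ^2 ≅ 0

Ȟ^0 ≅ Z, Ȟ^1 ≅ Z and Ȟ^2 ≅ 0


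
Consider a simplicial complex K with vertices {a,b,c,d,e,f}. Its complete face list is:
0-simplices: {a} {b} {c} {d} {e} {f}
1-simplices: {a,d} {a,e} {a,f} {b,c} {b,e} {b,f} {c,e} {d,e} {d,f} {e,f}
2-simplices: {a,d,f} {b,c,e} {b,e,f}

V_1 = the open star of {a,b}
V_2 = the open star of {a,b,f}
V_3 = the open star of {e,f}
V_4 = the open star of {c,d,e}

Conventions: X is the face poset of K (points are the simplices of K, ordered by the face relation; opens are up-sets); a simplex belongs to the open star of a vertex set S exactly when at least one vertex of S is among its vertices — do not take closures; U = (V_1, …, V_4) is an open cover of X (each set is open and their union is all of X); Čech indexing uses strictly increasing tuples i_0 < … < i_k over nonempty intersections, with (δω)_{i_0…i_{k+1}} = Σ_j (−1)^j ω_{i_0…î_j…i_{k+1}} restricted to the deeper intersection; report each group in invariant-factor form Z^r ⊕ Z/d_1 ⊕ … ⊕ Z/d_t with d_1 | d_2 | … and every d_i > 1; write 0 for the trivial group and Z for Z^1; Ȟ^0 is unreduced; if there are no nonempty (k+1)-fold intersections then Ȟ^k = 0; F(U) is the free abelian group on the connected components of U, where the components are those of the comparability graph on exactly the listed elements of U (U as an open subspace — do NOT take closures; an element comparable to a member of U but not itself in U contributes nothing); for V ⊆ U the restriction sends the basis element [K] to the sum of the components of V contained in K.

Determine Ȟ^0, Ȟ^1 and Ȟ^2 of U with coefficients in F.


nonempty intersections:
  V1={{a},{b},{a,d},{a,e},{a,f},{b,c},{b,e},{b,f},{a,d,f},{b,c,e},{b,e,f}} V2={{a},{b},{f},{a,d},{a,e},{a,f},{b,c},{b,e},{b,f},{d,f},{e,f},{a,d,f},{b,c,e},{b,e,f}} V3={{e},{f},{a,e},{a,f},{b,e},{b,f},{c,e},{d,e},{d,f},{e,f},{a,d,f},{b,c,e},{b,e,f}} V4={{c},{d},{e},{a,d},{a,e},{b,c},{b,e},{c,e},{d,e},{d,f},{e,f},{a,d,f},{b,c,e},{b,e,f}}
  V12={{a},{b},{a,d},{a,e},{a,f},{b,c},{b,e},{b,f},{a,d,f},{b,c,e},{b,e,f}} V13={{a,e},{a,f},{b,e},{b,f},{a,d,f},{b,c,e},{b,e,f}} V14={{a,d},{a,e},{b,c},{b,e},{a,d,f},{b,c,e},{b,e,f}} V23={{f},{a,e},{a,f},{b,e},{b,f},{d,f},{e,f},{a,d,f},{b,c,e},{b,e,f}} V24={{a,d},{a,e},{b,c},{b,e},{d,f},{e,f},{a,d,f},{b,c,e},{b,e,f}} V34={{e},{a,e},{b,e},{c,e},{d,e},{d,f},{e,f},{a,d,f},{b,c,e},{b,e,f}}
  V123={{a,e},{a,f},{b,e},{b,f},{a,d,f},{b,c,e},{b,e,f}} V124={{a,d},{a,e},{b,c},{b,e},{a,d,f},{b,c,e},{b,e,f}} V134={{a,e},{b,e},{a,d,f},{b,c,e},{b,e,f}} V234={{a,e},{b,e},{d,f},{e,f},{a,d,f},{b,c,e},{b,e,f}}
  V1234={{a,e},{b,e},{a,d,f},{b,c,e},{b,e,f}}
components per intersection:
  V1: {{a},{a,d},{a,e},{a,f},{a,d,f}} {{b},{b,c},{b,e},{b,f},{b,c,e},{b,e,f}}
  V2: {{a},{b},{f},{a,d},{a,e},{a,f},{b,c},{b,e},{b,f},{d,f},{e,f},{a,d,f},{b,c,e},{b,e,f}}
  V3: {{e},{f},{a,e},{a,f},{b,e},{b,f},{c,e},{d,e},{d,f},{e,f},{a,d,f},{b,c,e},{b,e,f}}
  V4: {{c},{d},{e},{a,d},{a,e},{b,c},{b,e},{c,e},{d,e},{d,f},{e,f},{a,d,f},{b,c,e},{b,e,f}}
  V12: {{a},{a,d},{a,e},{a,f},{a,d,f}} {{b},{b,c},{b,e},{b,f},{b,c,e},{b,e,f}}
  V13: {{a,e}} {{a,f},{a,d,f}} {{b,e},{b,f},{b,c,e},{b,e,f}}
  V14: {{a,d},{a,d,f}} {{a,e}} {{b,c},{b,e},{b,c,e},{b,e,f}}
  V23: {{f},{a,f},{b,e},{b,f},{d,f},{e,f},{a,d,f},{b,c,e},{b,e,f}} {{a,e}}
  V24: {{a,d},{d,f},{a,d,f}} {{a,e}} {{b,c},{b,e},{e,f},{b,c,e},{b,e,f}}
  V34: {{e},{a,e},{b,e},{c,e},{d,e},{e,f},{b,c,e},{b,e,f}} {{d,f},{a,d,f}}
  V123: {{a,e}} {{a,f},{a,d,f}} {{b,e},{b,f},{b,c,e},{b,e,f}}
  V124: {{a,d},{a,d,f}} {{a,e}} {{b,c},{b,e},{b,c,e},{b,e,f}}
  V134: {{a,e}} {{b,e},{b,c,e},{b,e,f}} {{a,d,f}}
  V234: {{a,e}} {{b,e},{e,f},{b,c,e},{b,e,f}} {{d,f},{a,d,f}}
  V1234: {{a,e}} {{b,e},{b,c,e},{b,e,f}} {{a,d,f}}
C dims 5,15,12,3; δ0: rk 4, SNF 1^4; δ1: rk 9, SNF 1^9; δ2: rk 3, SNF 1^3
Ȟ^0: (5−4)−0=1 ⇒ Z
Ȟ^1: (15−9)−4=2 ⇒ Z^2
Ȟ^2: (12−3)−9=0 ⇒ 0

Ȟ^0 = Z; Ȟ^1 = Z^2; Ȟ^2 = 0


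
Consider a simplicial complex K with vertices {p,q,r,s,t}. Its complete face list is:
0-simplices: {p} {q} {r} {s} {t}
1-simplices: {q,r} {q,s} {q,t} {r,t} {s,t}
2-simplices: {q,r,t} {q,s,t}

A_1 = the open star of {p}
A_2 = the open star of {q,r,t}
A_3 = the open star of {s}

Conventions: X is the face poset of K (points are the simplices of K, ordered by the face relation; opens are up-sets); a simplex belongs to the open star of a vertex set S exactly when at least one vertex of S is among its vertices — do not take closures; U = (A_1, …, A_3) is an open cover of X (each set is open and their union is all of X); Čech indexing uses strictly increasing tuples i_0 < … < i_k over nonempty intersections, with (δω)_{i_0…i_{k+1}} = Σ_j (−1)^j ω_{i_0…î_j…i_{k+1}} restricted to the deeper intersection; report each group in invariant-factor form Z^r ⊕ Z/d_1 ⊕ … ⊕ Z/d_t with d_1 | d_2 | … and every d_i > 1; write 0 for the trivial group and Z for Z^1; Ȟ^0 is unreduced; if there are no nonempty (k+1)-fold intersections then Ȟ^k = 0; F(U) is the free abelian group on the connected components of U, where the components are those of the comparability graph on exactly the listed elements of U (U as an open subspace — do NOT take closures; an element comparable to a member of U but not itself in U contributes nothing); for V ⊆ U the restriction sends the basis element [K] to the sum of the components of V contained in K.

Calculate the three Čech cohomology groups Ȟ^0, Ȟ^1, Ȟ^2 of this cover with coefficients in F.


Ȟ^0 ≅ Z^2,  Ȟ^1 ≅ 0,  Ȟ^2 ≅ 0

nerve of the cover:
  A1={{p}} A2={{q},{r},{t},{q,r},{q,s},{q,t},{r,t},{s,t},{q,r,t},{q,s,t}} A3={{s},{q,s},{s,t},{q,s,t}}
  A23={{q,s},{s,t},{q,s,t}}
components per intersection:
  A1: {{p}}
  A2: {{q},{r},{t},{q,r},{q,s},{q,t},{r,t},{s,t},{q,r,t},{q,s,t}}
  A3: {{s},{q,s},{s,t},{q,s,t}}
  A23: {{q,s},{s,t},{q,s,t}}
C dims 3,1; δ0: rk 1, SNF 1^1
Ȟ^0 = (3 − 1) − 0 = 2, so Ȟ^0 ≅ Z^2
Ȟ^1 = (1 − 0) − 1 = 0, so Ȟ^1 ≅ 0
Ȟ^2 = (0 − 0) − 0 = 0, so Ȟ^2 ≅ 0


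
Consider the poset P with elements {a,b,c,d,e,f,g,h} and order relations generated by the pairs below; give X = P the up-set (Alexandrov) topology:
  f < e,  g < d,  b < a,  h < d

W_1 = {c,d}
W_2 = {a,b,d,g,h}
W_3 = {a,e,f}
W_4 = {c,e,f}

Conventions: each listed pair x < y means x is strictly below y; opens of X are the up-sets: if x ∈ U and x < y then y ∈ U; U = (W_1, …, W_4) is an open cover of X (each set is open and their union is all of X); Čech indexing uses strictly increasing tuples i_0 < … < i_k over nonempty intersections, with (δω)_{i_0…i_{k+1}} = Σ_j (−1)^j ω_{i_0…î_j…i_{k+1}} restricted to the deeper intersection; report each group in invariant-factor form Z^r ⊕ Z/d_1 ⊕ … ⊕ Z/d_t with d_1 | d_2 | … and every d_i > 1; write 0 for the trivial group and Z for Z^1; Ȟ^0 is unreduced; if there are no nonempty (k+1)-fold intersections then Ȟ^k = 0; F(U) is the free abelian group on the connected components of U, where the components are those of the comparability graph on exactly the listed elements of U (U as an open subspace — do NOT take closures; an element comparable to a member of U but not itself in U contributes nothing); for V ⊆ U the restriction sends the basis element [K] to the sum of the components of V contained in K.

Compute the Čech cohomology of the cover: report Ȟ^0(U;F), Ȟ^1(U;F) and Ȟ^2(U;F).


intersection data:
  W12={d} W14={c} W23={a} W34={e,f}
components per intersection:
  W1: {c} {d}
  W2: {a,b} {d,g,h}
  W3: {a} {e,f}
  W4: {c} {e,f}
  W12: {d}
  W14: {c}
  W23: {a}
  W34: {e,f}
C dims 8,4; δ0: rk 4, SNF 1^4
Ȟ^0 = (8 − 4) − 0 = 4, so Ȟ^0 ≅ Z^4
Ȟ^1 = (4 − 0) − 4 = 0, so Ȟ^1 ≅ 0
Ȟ^2 = (0 − 0) − 0 = 0, so Ȟ^2 ≅ 0

Ȟ^0(U;F) ≅ Z^4,  Ȟ^1(U;F) ≅ 0,  Ȟ^2(U;F) ≅ 0


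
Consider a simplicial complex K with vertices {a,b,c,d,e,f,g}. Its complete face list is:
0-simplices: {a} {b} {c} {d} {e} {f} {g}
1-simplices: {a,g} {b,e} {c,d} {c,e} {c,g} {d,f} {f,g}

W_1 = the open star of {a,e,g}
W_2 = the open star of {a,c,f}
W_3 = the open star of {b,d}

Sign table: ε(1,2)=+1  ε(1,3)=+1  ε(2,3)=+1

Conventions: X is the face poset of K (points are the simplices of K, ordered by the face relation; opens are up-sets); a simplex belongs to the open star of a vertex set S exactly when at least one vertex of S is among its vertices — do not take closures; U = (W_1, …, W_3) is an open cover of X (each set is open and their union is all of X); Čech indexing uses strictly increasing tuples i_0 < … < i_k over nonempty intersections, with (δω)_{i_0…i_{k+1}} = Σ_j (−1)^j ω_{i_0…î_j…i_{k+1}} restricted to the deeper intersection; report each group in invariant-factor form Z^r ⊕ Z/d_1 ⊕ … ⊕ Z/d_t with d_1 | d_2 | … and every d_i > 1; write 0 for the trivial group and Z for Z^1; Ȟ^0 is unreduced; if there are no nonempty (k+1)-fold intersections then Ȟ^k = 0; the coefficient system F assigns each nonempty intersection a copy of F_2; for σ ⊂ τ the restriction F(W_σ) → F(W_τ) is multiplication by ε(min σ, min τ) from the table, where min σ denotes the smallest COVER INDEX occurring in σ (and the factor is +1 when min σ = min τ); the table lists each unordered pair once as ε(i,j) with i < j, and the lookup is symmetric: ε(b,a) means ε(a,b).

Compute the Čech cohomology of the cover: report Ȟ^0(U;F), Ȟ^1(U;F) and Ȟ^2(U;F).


nerve of the cover:
  W1={{a},{e},{g},{a,g},{b,e},{c,e},{c,g},{f,g}} W2={{a},{c},{f},{a,g},{c,d},{c,e},{c,g},{d,f},{f,g}} W3={{b},{d},{b,e},{c,d},{d,f}}
  W12={{a},{a,g},{c,e},{c,g},{f,g}} W13={{b,e}} W23={{c,d},{d,f}}
C dims 3,3; δ0: rk_F2 2
Ȟ^0 = (3 − 2) − 0 = 1, so Ȟ^0 ≅ Z/2
Ȟ^1 = (3 − 0) − 2 = 1, so Ȟ^1 ≅ Z/2
Ȟ^2 = (0 − 0) − 0 = 0, so Ȟ^2 ≅ 0

Ȟ^0 = Z/2, Ȟ^1 = Z/2, Ȟ^2 = 0


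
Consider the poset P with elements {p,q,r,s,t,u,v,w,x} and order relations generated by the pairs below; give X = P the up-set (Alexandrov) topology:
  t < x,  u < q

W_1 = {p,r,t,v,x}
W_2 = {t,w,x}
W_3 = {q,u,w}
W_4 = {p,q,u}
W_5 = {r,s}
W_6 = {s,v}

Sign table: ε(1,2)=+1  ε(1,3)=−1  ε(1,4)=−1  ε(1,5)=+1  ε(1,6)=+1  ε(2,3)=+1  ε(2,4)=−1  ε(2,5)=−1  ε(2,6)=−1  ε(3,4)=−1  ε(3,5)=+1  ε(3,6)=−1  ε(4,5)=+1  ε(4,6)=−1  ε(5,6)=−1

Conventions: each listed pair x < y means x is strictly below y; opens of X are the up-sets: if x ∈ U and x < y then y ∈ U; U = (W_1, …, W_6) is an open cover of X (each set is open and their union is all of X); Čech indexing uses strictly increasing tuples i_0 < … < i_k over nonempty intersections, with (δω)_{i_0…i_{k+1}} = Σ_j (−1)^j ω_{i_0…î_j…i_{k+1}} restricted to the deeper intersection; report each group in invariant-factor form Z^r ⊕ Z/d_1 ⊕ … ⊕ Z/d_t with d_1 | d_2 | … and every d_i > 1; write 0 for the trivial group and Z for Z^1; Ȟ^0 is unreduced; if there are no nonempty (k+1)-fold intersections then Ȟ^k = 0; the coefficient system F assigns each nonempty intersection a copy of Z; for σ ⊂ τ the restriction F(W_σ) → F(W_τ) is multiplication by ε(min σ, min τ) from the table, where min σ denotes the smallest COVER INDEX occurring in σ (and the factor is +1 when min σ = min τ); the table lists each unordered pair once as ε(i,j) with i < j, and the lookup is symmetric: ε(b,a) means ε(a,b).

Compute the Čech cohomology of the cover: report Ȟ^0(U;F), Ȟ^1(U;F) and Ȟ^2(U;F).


Ȟ^0 = 0,  Ȟ^1 = Z ⊕ Z/2,  Ȟ^2 = 0

nonempty overlaps:
  W12={t,x} W14={p} W15={r} W16={v} W23={w} W34={q,u} W56={s}
C dims 6,7; δ0: rk 6, SNF 1^5·2
degree 0: 6−6−0 = 0 → Ȟ^0 ≅ 0
degree 1: 7−0−6 = 1 plus torsion [2] → Ȟ^1 ≅ Z ⊕ Z/2
degree 2: 0−0−0 = 0 → Ȟ^2 ≅ 0


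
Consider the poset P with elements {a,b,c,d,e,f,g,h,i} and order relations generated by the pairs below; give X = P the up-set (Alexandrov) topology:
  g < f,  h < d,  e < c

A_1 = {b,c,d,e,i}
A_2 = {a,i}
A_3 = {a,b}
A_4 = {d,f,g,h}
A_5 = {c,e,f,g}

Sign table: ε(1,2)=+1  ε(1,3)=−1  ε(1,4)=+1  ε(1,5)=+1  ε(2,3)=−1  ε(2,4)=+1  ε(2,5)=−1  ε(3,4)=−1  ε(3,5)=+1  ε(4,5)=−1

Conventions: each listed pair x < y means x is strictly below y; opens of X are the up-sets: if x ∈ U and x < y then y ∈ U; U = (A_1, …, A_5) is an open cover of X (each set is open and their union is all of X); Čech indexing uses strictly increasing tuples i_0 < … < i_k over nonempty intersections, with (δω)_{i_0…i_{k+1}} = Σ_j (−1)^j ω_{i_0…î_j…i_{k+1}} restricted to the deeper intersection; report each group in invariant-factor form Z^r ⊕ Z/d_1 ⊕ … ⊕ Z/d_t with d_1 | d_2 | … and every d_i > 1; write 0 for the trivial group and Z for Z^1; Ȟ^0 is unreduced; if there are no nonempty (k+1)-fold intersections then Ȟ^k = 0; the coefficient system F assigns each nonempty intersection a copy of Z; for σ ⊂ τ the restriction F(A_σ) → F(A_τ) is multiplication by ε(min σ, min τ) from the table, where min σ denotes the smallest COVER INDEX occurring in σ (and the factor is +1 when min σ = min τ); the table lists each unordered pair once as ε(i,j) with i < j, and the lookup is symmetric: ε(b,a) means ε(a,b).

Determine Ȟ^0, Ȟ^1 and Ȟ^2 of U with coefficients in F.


Ȟ^0(U;F) ≅ 0, Ȟ^1(U;F) ≅ Z ⊕ Z/2, Ȟ^2(U;F) ≅ 0

nerve simplices:
  A12={i} A13={b} A14={d} A15={c,e} A23={a} A45={f,g}
C dims 5,6; δ0: rk 5, SNF 1^4·2
degree 0: 5−5−0 = 0 → Ȟ^0 ≅ 0
degree 1: 6−0−5 = 1 plus torsion [2] → Ȟ^1 ≅ Z ⊕ Z/2
degree 2: 0−0−0 = 0 → Ȟ^2 ≅ 0


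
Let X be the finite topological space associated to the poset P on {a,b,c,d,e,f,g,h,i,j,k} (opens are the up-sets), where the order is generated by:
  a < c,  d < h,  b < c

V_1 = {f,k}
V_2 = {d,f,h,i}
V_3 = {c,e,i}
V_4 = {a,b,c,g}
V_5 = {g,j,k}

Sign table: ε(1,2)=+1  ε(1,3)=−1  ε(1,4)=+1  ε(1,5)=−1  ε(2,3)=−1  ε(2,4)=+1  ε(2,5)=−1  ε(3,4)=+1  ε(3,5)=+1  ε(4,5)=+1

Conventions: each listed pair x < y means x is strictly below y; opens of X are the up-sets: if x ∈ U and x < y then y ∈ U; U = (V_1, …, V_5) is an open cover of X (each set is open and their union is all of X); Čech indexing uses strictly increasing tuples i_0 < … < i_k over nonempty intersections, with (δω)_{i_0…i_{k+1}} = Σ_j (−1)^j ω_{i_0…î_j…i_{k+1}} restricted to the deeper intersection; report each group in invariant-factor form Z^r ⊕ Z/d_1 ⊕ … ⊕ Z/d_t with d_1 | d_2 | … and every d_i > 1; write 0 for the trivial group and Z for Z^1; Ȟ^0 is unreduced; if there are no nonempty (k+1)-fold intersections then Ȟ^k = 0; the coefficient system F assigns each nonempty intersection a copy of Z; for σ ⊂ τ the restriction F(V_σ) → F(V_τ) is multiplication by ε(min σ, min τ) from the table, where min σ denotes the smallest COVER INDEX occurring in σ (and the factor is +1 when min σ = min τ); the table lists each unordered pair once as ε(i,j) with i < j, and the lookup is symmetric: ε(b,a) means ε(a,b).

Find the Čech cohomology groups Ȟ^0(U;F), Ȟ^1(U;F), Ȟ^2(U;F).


cover nerve:
  V12={f} V15={k} V23={i} V34={c} V45={g}
C dims 5,5; δ0: rk 4, SNF 1^4
Ȟ^0: (5−4)−0=1 ⇒ Z
Ȟ^1: (5−0)−4=1 ⇒ Z
Ȟ^2: (0−0)−0=0 ⇒ 0

Ȟ^0 = Z,  Ȟ^1 = Z,  Ȟ^2 = 0


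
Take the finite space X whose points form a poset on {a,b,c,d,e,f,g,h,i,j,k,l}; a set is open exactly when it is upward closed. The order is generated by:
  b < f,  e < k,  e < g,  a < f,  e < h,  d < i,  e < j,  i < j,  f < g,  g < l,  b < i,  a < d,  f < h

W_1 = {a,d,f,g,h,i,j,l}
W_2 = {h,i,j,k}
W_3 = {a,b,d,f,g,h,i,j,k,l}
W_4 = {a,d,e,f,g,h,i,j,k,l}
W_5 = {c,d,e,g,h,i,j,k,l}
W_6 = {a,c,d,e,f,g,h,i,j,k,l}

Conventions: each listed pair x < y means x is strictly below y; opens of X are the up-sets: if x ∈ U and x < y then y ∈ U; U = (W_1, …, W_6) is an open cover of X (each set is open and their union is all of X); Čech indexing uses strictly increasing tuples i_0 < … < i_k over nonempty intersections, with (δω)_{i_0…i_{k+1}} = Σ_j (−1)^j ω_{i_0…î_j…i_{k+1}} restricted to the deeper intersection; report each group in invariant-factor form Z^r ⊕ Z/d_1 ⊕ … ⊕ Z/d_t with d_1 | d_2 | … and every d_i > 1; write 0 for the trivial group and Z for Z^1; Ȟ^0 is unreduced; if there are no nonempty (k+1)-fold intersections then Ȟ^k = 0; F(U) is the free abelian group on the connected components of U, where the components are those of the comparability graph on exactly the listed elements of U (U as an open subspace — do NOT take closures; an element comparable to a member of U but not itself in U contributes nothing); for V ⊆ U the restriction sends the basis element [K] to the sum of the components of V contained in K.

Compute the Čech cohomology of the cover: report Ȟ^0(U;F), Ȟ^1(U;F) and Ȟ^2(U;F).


intersection data:
  W12={h,i,j} W13={a,d,f,g,h,i,j,l} W14={a,d,f,g,h,i,j,l} W15={d,g,h,i,j,l} W16={a,d,f,g,h,i,j,l} W23={h,i,j,k} W24={h,i,j,k} W25={h,i,j,k} W26={h,i,j,k} W34={a,d,f,g,h,i,j,k,l} W35={d,g,h,i,j,k,l} W36={a,d,f,g,h,i,j,k,l} W45={d,e,g,h,i,j,k,l} W46={a,d,e,f,g,h,i,j,k,l} W56={c,d,e,g,h,i,j,k,l}
  W123={h,i,j} W124={h,i,j} W125={h,i,j} W126={h,i,j} W134={a,d,f,g,h,i,j,l} W135={d,g,h,i,j,l} W136={a,d,f,g,h,i,j,l} W145={d,g,h,i,j,l} W146={a,d,f,g,h,i,j,l} W156={d,g,h,i,j,l} W234={h,i,j,k} W235={h,i,j,k} W236={h,i,j,k} W245={h,i,j,k} W246={h,i,j,k} W256={h,i,j,k} W345={d,g,h,i,j,k,l} W346={a,d,f,g,h,i,j,k,l} W356={d,g,h,i,j,k,l} W456={d,e,g,h,i,j,k,l}
  W1234={h,i,j} W1235={h,i,j} W1236={h,i,j} W1245={h,i,j} W1246={h,i,j} W1256={h,i,j} W1345={d,g,h,i,j,l} W1346={a,d,f,g,h,i,j,l} W1356={d,g,h,i,j,l} W1456={d,g,h,i,j,l} W2345={h,i,j,k} W2346={h,i,j,k} W2356={h,i,j,k} W2456={h,i,j,k} W3456={d,g,h,i,j,k,l}
  W12345={h,i,j} W12346={h,i,j} W12356={h,i,j} W12456={h,i,j} W13456={d,g,h,i,j,l} W23456={h,i,j,k}
  W123456={h,i,j}
components per intersection:
  W1: {a,d,f,g,h,i,j,l}
  W2: {h} {i,j} {k}
  W3: {a,b,d,f,g,h,i,j,l} {k}
  W4: {a,d,e,f,g,h,i,j,k,l}
  W5: {c} {d,e,g,h,i,j,k,l}
  W6: {a,d,e,f,g,h,i,j,k,l} {c}
  W12: {h} {i,j}
  W13: {a,d,f,g,h,i,j,l}
  W14: {a,d,f,g,h,i,j,l}
  W15: {d,i,j} {g,l} {h}
  W16: {a,d,f,g,h,i,j,l}
  W23: {h} {i,j} {k}
  W24: {h} {i,j} {k}
  W25: {h} {i,j} {k}
  W26: {h} {i,j} {k}
  W34: {a,d,f,g,h,i,j,l} {k}
  W35: {d,i,j} {g,l} {h} {k}
  W36: {a,d,f,g,h,i,j,l} {k}
  W45: {d,e,g,h,i,j,k,l}
  W46: {a,d,e,f,g,h,i,j,k,l}
  W56: {c} {d,e,g,h,i,j,k,l}
  W123: {h} {i,j}
  W124: {h} {i,j}
  W125: {h} {i,j}
  W126: {h} {i,j}
  W134: {a,d,f,g,h,i,j,l}
  W135: {d,i,j} {g,l} {h}
  W136: {a,d,f,g,h,i,j,l}
  W145: {d,i,j} {g,l} {h}
  W146: {a,d,f,g,h,i,j,l}
  W156: {d,i,j} {g,l} {h}
  W234: {h} {i,j} {k}
  W235: {h} {i,j} {k}
  W236: {h} {i,j} {k}
  W245: {h} {i,j} {k}
  W246: {h} {i,j} {k}
  W256: {h} {i,j} {k}
  W345: {d,i,j} {g,l} {h} {k}
  W346: {a,d,f,g,h,i,j,l} {k}
  W356: {d,i,j} {g,l} {h} {k}
  W456: {d,e,g,h,i,j,k,l}
  W1234: {h} {i,j}
  W1235: {h} {i,j}
  W1236: {h} {i,j}
  W1245: {h} {i,j}
  W1246: {h} {i,j}
  W1256: {h} {i,j}
  W1345: {d,i,j} {g,l} {h}
  W1346: {a,d,f,g,h,i,j,l}
  W1356: {d,i,j} {g,l} {h}
  W1456: {d,i,j} {g,l} {h}
  W2345: {h} {i,j} {k}
  W2346: {h} {i,j} {k}
  W2356: {h} {i,j} {k}
  W2456: {h} {i,j} {k}
  W3456: {d,i,j} {g,l} {h} {k}
  W12345: {h} {i,j}
  W12346: {h} {i,j}
  W12356: {h} {i,j}
  W12456: {h} {i,j}
  W13456: {d,i,j} {g,l} {h}
  W23456: {h} {i,j} {k}
  W123456: {h} {i,j}
C dims 11,32,49,38; δ0: rk 9, SNF 1^9; δ1: rk 23, SNF 1^23; δ2: rk 26, SNF 1^26
Ȟ^0 = (11 − 9) − 0 = 2, so Ȟ^0 ≅ Z^2
Ȟ^1 = (32 − 23) − 9 = 0, so Ȟ^1 ≅ 0
Ȟ^2 = (49 − 26) − 23 = 0, so Ȟ^2 ≅ 0

Ȟ^0 = Z^2, Ȟ^1 = 0, Ȟ^2 = 0


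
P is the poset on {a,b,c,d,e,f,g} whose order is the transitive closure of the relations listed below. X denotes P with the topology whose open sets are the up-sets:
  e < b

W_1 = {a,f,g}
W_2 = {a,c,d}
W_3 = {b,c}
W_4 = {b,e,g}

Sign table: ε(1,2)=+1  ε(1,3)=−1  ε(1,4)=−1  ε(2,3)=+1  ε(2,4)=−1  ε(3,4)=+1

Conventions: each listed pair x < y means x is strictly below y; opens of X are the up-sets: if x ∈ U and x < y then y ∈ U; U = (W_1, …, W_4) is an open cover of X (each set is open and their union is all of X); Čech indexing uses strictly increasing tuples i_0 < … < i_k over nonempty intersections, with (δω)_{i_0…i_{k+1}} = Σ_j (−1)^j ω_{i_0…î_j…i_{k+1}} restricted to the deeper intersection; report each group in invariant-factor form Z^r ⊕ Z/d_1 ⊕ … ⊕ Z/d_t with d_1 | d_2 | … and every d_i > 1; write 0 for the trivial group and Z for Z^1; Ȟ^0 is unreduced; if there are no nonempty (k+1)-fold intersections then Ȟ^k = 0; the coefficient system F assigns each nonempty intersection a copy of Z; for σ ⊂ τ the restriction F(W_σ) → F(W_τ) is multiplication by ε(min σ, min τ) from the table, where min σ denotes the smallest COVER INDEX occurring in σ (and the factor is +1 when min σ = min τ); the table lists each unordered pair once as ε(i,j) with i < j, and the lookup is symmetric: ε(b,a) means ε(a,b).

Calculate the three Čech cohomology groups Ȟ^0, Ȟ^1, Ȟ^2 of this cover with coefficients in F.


nerve of the cover:
  W12={a} W14={g} W23={c} W34={b}
C dims 4,4; δ0: rk 4, SNF 1^3·2
Ȟ^0 = (4 − 4) − 0 = 0, so Ȟ^0 ≅ 0
Ȟ^1 = (4 − 0) − 4 = 0 plus torsion [2], so Ȟ^1 ≅ Z/2
Ȟ^2 = (0 − 0) − 0 = 0, so Ȟ^2 ≅ 0

Ȟ^0(U;F) ≅ 0, Ȟ^1(U;F) ≅ Z/2, Ȟ^2(U;F) ≅ 0


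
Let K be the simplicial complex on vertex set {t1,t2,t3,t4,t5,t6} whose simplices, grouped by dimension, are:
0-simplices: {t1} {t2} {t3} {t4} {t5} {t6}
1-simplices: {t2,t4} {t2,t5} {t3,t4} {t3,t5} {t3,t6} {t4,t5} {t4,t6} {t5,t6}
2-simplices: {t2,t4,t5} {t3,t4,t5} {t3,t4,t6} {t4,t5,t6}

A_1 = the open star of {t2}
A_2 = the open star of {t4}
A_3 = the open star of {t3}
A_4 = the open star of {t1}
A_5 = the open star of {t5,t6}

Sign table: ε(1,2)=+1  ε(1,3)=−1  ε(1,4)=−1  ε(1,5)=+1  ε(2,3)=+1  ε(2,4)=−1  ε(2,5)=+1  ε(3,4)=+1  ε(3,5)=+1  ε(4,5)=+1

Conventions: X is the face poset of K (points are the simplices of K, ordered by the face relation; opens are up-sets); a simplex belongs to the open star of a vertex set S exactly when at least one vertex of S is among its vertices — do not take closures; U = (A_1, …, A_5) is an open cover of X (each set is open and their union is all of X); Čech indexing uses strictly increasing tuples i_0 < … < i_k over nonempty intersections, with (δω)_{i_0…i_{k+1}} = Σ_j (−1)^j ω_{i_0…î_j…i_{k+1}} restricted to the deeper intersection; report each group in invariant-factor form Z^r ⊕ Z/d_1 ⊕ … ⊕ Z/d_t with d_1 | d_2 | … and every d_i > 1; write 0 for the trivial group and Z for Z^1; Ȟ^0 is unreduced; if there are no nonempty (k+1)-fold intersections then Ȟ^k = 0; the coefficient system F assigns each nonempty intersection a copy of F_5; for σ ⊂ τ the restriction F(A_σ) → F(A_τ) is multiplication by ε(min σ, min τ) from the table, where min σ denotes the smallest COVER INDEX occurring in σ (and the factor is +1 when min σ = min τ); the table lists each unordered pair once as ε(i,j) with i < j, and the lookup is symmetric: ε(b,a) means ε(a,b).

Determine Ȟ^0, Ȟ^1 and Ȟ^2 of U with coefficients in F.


Ȟ^0 = Z/5 ⊕ Z/5, Ȟ^1 = 0, Ȟ^2 = 0

nonempty intersections:
  A1={{t2},{t2,t4},{t2,t5},{t2,t4,t5}} A2={{t4},{t2,t4},{t3,t4},{t4,t5},{t4,t6},{t2,t4,t5},{t3,t4,t5},{t3,t4,t6},{t4,t5,t6}} A3={{t3},{t3,t4},{t3,t5},{t3,t6},{t3,t4,t5},{t3,t4,t6}} A4={{t1}} A5={{t5},{t6},{t2,t5},{t3,t5},{t3,t6},{t4,t5},{t4,t6},{t5,t6},{t2,t4,t5},{t3,t4,t5},{t3,t4,t6},{t4,t5,t6}}
  A12={{t2,t4},{t2,t4,t5}} A15={{t2,t5},{t2,t4,t5}} A23={{t3,t4},{t3,t4,t5},{t3,t4,t6}} A25={{t4,t5},{t4,t6},{t2,t4,t5},{t3,t4,t5},{t3,t4,t6},{t4,t5,t6}} A35={{t3,t5},{t3,t6},{t3,t4,t5},{t3,t4,t6}}
  A125={{t2,t4,t5}} A235={{t3,t4,t5},{t3,t4,t6}}
C dims 5,5,2; δ0: rk_F5 3; δ1: rk_F5 2
Ȟ^0: (5−3)−0=2 ⇒ Z/5 ⊕ Z/5
Ȟ^1: (5−2)−3=0 ⇒ 0
Ȟ^2: (2−0)−2=0 ⇒ 0


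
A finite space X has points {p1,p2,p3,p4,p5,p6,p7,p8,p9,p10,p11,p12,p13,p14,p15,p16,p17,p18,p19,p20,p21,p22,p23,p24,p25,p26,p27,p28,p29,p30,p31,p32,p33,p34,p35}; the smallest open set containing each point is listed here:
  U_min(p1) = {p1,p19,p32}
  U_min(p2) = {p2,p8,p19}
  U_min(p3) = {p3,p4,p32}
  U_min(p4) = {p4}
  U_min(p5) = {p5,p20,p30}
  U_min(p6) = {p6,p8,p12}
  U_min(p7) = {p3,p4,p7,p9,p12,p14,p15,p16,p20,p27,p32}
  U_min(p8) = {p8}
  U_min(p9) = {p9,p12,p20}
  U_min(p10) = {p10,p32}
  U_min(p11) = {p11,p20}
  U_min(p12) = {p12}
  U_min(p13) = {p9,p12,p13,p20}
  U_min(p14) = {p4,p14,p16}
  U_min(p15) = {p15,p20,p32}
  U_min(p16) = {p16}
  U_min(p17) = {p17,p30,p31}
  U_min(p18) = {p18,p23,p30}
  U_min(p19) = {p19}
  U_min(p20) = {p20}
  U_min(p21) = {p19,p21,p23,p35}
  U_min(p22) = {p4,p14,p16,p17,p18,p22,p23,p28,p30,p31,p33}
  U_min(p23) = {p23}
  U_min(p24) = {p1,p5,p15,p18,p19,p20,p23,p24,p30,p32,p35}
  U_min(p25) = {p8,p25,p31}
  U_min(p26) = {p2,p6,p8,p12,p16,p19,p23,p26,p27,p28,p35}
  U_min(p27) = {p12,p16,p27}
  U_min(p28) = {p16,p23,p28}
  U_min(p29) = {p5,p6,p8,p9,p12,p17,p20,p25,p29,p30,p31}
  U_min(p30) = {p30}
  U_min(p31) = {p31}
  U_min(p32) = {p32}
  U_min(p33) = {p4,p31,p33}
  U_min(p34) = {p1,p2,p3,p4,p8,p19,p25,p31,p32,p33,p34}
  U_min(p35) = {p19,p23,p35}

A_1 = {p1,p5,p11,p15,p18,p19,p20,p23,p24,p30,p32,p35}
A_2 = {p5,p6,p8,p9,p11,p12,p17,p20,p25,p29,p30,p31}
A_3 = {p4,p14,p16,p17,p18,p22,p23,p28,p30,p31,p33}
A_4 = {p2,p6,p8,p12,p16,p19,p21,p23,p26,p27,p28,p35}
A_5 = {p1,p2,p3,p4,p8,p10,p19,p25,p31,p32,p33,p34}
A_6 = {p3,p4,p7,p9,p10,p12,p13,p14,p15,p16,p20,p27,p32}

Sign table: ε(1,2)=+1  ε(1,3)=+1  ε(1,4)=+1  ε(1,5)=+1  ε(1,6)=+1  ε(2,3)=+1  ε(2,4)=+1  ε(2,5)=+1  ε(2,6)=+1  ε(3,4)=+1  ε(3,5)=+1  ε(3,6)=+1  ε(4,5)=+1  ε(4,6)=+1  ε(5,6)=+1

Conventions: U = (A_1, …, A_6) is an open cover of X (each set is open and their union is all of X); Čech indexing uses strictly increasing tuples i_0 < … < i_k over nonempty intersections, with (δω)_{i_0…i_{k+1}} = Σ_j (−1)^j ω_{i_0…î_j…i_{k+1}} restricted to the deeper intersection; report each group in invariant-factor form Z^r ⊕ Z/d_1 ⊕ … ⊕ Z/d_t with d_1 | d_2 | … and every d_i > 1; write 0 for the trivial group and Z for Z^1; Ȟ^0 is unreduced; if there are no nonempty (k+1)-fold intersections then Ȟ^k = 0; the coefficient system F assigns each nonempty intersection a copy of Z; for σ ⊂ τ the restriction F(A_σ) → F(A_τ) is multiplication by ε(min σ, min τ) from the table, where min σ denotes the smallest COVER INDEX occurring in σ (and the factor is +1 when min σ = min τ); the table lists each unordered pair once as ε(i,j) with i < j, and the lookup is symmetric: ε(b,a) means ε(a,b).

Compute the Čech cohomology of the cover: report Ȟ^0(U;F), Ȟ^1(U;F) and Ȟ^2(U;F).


nerve simplices:
  A12={p5,p11,p20,p30} A13={p18,p23,p30} A14={p19,p23,p35} A15={p1,p19,p32} A16={p15,p20,p32} A23={p17,p30,p31} A24={p6,p8,p12} A25={p8,p25,p31} A26={p9,p12,p20} A34={p16,p23,p28} A35={p4,p31,p33} A36={p4,p14,p16} A45={p2,p8,p19} A46={p12,p16,p27} A56={p3,p4,p10,p32}
  A123={p30} A126={p20} A134={p23} A145={p19} A156={p32} A235={p31} A245={p8} A246={p12} A346={p16} A356={p4}
C dims 6,15,10; δ0: rk 5, SNF 1^5; δ1: rk 10, SNF 1^9·2
degree 0: 6−5−0 = 1 → Ȟ^0 ≅ Z
degree 1: 15−10−5 = 0 → Ȟ^1 ≅ 0
degree 2: 10−0−10 = 0 plus torsion [2] → Ȟ^2 ≅ Z/2

Ȟ^0 ≅ Z,  Ȟ^1 ≅ 0,  Ȟ^2 ≅ Z/2


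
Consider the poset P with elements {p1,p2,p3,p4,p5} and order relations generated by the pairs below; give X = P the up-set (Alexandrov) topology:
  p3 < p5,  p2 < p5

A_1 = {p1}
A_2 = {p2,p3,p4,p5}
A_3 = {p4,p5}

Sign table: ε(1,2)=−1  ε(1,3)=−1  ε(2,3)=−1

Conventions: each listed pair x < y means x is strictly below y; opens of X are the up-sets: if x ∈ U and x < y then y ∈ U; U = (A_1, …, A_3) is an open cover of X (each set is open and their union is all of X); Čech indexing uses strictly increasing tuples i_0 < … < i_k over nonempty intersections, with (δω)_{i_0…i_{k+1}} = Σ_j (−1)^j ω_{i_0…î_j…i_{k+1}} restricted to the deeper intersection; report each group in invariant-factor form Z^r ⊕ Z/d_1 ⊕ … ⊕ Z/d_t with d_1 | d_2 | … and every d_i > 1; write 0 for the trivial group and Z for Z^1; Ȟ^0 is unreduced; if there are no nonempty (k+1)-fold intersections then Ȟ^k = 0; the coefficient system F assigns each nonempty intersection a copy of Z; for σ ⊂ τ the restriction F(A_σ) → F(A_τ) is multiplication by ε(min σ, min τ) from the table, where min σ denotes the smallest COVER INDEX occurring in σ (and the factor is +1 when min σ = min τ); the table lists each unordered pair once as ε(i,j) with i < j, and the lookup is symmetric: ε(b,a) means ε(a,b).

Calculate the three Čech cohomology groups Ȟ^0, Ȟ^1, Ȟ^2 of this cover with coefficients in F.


nerve simplices:
  A23={p4,p5}
C dims 3,1; δ0: rk 1, SNF 1^1
degree 0: 3−1−0 = 2 → Ȟ^0 ≅ Z^2
degree 1: 1−0−1 = 0 → Ȟ^1 ≅ 0
degree 2: 0−0−0 = 0 → Ȟ^2 ≅ 0

Ȟ^0 = Z^2, Ȟ^1 = 0, Ȟ^2 = 0


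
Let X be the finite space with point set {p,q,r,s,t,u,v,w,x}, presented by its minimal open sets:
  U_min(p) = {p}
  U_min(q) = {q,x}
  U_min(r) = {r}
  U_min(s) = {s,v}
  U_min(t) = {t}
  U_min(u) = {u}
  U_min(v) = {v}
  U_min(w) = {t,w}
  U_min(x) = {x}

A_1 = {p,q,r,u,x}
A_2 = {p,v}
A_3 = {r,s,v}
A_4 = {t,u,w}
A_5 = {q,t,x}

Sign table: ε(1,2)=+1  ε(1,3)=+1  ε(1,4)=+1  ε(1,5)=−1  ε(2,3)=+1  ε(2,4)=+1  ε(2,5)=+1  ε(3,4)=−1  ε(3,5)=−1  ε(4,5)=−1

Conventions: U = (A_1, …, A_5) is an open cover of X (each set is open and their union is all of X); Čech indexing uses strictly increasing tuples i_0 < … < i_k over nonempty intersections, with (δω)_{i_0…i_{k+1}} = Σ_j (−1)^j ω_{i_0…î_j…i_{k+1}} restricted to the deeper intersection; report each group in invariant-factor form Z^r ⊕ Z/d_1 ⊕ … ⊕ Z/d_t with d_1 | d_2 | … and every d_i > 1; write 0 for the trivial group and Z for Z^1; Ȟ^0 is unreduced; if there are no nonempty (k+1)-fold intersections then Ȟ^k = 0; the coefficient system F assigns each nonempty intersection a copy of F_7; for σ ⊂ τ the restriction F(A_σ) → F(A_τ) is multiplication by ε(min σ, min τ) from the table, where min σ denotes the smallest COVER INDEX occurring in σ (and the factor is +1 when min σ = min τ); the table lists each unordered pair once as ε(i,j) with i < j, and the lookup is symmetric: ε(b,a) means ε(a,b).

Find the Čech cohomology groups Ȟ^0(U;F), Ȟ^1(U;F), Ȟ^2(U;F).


nerve of the cover:
  A12={p} A13={r} A14={u} A15={q,x} A23={v} A45={t}
C dims 5,6; δ0: rk_F7 4
Ȟ^0 = (5 − 4) − 0 = 1, so Ȟ^0 ≅ Z/7
Ȟ^1 = (6 − 0) − 4 = 2, so Ȟ^1 ≅ Z/7 ⊕ Z/7
Ȟ^2 = (0 − 0) − 0 = 0, so Ȟ^2 ≅ 0

Ȟ^0 ≅ Z/7; Ȟ^1 ≅ Z/7 ⊕ Z/7; Ȟ^2 ≅ 0


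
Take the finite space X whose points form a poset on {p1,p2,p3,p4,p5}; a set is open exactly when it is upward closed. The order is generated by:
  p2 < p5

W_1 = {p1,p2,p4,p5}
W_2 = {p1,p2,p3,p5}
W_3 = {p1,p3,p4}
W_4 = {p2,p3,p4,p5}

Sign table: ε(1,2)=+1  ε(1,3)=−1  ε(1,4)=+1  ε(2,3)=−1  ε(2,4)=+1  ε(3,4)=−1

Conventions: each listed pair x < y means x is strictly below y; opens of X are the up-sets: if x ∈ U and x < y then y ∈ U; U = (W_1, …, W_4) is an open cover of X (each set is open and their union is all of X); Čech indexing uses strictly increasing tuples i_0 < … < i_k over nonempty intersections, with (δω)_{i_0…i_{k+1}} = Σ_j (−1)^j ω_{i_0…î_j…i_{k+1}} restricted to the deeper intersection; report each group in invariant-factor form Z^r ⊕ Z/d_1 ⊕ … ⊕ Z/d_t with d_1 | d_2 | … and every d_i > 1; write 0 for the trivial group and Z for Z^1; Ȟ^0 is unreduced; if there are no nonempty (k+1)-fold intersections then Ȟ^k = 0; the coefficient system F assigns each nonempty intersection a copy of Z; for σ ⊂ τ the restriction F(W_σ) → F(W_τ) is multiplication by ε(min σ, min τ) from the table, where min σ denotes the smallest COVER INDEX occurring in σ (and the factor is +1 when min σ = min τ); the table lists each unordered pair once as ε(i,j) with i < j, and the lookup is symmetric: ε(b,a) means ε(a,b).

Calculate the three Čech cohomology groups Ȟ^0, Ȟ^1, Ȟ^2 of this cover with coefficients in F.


cover nerve:
  W12={p1,p2,p5} W13={p1,p4} W14={p2,p4,p5} W23={p1,p3} W24={p2,p3,p5} W34={p3,p4}
  W123={p1} W124={p2,p5} W134={p4} W234={p3}
C dims 4,6,4; δ0: rk 3, SNF 1^3; δ1: rk 3, SNF 1^3
Ȟ^0: (4−3)−0=1 ⇒ Z
Ȟ^1: (6−3)−3=0 ⇒ 0
Ȟ^2: (4−0)−3=1 ⇒ Z

Ȟ^0(U;F) ≅ Z, Ȟ^1(U;F) ≅ 0 and Ȟ^2(U;F) ≅ Z


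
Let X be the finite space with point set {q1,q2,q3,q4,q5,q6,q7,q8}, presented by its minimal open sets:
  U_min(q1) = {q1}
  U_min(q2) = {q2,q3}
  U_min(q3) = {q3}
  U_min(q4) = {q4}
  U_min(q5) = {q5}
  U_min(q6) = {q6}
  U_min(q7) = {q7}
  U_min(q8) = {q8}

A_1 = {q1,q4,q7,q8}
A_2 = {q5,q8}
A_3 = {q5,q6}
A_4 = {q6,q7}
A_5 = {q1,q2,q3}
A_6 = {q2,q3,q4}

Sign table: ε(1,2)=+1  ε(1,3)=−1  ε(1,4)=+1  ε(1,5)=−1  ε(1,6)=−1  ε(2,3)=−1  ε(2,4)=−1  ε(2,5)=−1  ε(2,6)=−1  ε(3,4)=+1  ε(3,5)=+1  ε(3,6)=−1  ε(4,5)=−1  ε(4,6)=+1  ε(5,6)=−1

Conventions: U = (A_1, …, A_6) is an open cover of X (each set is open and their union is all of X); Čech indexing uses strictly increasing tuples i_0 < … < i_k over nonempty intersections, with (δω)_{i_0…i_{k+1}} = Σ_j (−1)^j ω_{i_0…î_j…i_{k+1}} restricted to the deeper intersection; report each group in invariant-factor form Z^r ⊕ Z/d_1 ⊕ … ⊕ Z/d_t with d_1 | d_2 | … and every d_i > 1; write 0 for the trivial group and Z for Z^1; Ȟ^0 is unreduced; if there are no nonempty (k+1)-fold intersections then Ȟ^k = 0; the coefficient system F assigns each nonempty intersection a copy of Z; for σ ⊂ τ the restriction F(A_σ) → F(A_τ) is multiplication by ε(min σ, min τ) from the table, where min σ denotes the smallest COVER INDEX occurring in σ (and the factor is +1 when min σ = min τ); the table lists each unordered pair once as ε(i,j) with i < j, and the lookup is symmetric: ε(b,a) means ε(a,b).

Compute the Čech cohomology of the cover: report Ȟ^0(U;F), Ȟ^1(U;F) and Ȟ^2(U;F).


Ȟ^0 ≅ 0, Ȟ^1 ≅ Z ⊕ Z/2 and Ȟ^2 ≅ 0

intersection data:
  A12={q8} A14={q7} A15={q1} A16={q4} A23={q5} A34={q6} A56={q2,q3}
C dims 6,7; δ0: rk 6, SNF 1^5·2
Ȟ^0 = (6 − 6) − 0 = 0, so Ȟ^0 ≅ 0
Ȟ^1 = (7 − 0) − 6 = 1 plus torsion [2], so Ȟ^1 ≅ Z ⊕ Z/2
Ȟ^2 = (0 − 0) − 0 = 0, so Ȟ^2 ≅ 0


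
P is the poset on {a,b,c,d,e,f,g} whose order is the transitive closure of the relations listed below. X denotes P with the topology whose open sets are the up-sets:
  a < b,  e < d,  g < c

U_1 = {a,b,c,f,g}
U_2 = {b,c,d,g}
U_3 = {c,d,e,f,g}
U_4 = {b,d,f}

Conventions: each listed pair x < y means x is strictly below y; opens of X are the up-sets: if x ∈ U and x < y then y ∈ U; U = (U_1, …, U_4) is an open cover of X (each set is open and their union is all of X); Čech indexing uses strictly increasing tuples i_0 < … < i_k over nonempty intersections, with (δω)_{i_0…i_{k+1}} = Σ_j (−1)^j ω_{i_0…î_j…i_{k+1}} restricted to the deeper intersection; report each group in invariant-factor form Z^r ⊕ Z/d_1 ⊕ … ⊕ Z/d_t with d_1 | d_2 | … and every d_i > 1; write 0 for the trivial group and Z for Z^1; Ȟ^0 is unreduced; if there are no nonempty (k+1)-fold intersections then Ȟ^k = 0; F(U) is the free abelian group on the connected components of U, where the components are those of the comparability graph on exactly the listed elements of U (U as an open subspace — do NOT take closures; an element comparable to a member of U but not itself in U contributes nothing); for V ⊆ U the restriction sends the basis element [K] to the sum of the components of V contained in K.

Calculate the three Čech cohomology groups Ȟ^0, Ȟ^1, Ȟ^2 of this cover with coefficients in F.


Ȟ^0(U;F) ≅ Z^4, Ȟ^1(U;F) ≅ 0, Ȟ^2(U;F) ≅ 0

cover nerve:
  U12={b,c,g} U13={c,f,g} U14={b,f} U23={c,d,g} U24={b,d} U34={d,f}
  U123={c,g} U124={b} U134={f} U234={d}
components per intersection:
  U1: {a,b} {c,g} {f}
  U2: {b} {c,g} {d}
  U3: {c,g} {d,e} {f}
  U4: {b} {d} {f}
  U12: {b} {c,g}
  U13: {c,g} {f}
  U14: {b} {f}
  U23: {c,g} {d}
  U24: {b} {d}
  U34: {d} {f}
  U123: {c,g}
  U124: {b}
  U134: {f}
  U234: {d}
C dims 12,12,4; δ0: rk 8, SNF 1^8; δ1: rk 4, SNF 1^4
Ȟ^0: (12−8)−0=4 ⇒ Z^4
Ȟ^1: (12−4)−8=0 ⇒ 0
Ȟ^2: (4−0)−4=0 ⇒ 0


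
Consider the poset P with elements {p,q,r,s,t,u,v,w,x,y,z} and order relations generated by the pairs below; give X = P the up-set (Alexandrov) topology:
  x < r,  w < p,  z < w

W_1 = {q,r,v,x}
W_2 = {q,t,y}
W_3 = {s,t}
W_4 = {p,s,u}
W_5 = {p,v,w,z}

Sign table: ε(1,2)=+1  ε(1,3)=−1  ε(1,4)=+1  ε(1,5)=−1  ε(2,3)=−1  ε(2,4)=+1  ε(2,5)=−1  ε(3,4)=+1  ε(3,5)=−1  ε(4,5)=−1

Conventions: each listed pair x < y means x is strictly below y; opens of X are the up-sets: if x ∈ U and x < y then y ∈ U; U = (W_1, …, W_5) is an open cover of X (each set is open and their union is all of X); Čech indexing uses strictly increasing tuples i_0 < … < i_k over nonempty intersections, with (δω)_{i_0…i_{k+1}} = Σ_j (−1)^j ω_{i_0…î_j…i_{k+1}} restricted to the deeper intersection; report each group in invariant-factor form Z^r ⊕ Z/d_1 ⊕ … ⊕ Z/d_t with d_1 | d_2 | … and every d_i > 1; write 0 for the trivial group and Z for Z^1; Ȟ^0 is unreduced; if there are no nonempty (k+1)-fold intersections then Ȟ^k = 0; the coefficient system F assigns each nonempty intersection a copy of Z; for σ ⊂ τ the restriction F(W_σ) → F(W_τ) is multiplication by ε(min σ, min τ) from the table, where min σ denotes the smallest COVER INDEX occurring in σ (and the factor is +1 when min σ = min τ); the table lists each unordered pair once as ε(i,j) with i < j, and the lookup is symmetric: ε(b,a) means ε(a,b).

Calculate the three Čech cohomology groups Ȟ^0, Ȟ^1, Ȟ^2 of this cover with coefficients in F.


Ȟ^0 = 0; Ȟ^1 = Z/2; Ȟ^2 = 0

nonempty overlaps:
  W12={q} W15={v} W23={t} W34={s} W45={p}
C dims 5,5; δ0: rk 5, SNF 1^4·2
degree 0: 5−5−0 = 0 → Ȟ^0 ≅ 0
degree 1: 5−0−5 = 0 plus torsion [2] → Ȟ^1 ≅ Z/2
degree 2: 0−0−0 = 0 → Ȟ^2 ≅ 0
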